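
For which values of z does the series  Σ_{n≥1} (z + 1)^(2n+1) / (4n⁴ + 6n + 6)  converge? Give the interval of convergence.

[-2, 0]

The ratio of consecutive coefficients is (4n⁴ + 6n + 6)/(4(n+1)⁴ + 6(n+1) + 6) → 1.
Writing y = (z + 1)², the series in y has radius 1, so |z + 1| < √(1) = 1 and R = 1.
Endpoint z = 0: the terms are on the order of 1/n⁴, so the series converges absolutely by comparison with the p-series (p = 4 > 1).
Check z = -2: the terms are on the order of 1/n⁴, so the series converges absolutely by comparison with the p-series (p = 4 > 1).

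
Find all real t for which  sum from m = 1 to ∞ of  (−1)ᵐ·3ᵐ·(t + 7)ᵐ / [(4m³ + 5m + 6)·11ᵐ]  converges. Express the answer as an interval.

[-32/3, -10/3]

Apply the ratio test: |a_{m+1}| / |a_m| = [(4m³ + 5m + 6)/(4(m+1)³ + 5(m+1) + 6)] · 3/11, which tends to 3/11 as m → ∞.
Thus R = 1/(3/11) = 11/3.
Endpoint t = -10/3: the terms are on the order of 1/m³, so the series converges absolutely by comparison with the p-series (p = 3 > 1).
Endpoint t = -32/3: the series is dominated by a constant times Σ 1/m³, which converges (p = 3 > 1).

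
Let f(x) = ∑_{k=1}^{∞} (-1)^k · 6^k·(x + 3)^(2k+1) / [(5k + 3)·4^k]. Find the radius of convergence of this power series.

R = √6/3

Apply the ratio test: |a_{k+1}| / |a_k| = [(5k + 3)/(5(k+1) + 3)] · 6/4, which tends to 3/2 as k → ∞.
Successive powers of (x + 3) differ by 2, so the series converges when |x + 3|² · 3/2 < 1, i.e. |x + 3| < √(2/3). So R = √6/3.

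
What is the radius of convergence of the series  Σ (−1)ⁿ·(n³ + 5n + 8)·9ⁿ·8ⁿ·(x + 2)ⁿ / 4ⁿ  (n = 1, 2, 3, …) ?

By the ratio test, |a_{n+1}/a_n| = [((n+1)³ + 5(n+1) + 8)/(n³ + 5n + 8)] · 9·8/4 → 18.
Thus R = 1/(18) = 1/18.

R = 1/18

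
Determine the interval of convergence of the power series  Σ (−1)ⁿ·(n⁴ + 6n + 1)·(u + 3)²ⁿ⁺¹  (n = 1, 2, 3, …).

By the ratio test, |a_{n+1}/a_n| = ((n+1)⁴ + 6(n+1) + 1)/(n⁴ + 6n + 1) → 1.
Since the exponent of (u + 3) increases by 2 each term, convergence requires |u + 3|² < 1, hence R = 1.
When u = -2, the terms do not tend to 0, so the series diverges.
When u = -4, the terms have absolute value of order n⁴, which does not tend to 0, so the series diverges by the divergence test.

(-4, -2)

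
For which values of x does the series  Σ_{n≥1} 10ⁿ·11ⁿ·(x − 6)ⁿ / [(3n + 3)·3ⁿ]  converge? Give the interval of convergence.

Apply the ratio test: |a_{n+1}| / |a_n| = [(3n + 3)/(3(n+1) + 3)] · 10·11/3, which tends to 110/3 as n → ∞.
Convergence for |x − 6| · 110/3 < 1, i.e. |x − 6| < 3/110. So R = 3/110.
Endpoint x = 663/110: the terms behave like c/n; limit comparison with the harmonic series gives divergence.
Check x = 657/110: convergence follows from the alternating series test (terms decrease monotonically to 0).

[657/110, 663/110)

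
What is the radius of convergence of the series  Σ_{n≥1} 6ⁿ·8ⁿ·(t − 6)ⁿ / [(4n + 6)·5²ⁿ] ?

R = 25/48

By the ratio test, |a_{n+1}/a_n| = [(4n + 6)/(4(n+1) + 6)] · 6·8/25 → 48/25.
Hence the series converges for |t − 6| < 1/(48/25) = 25/48, so the radius of convergence is 25/48.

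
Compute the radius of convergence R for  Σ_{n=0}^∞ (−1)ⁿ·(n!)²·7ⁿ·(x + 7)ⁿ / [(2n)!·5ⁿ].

R = 20/7

Apply the ratio test: |a_{n+1}| / |a_n| = (n+1)²/[(2n+1)·(2n+2)] · 7/5, which tends to 7/20 as n → ∞.
Thus R = 1/(7/20) = 20/7.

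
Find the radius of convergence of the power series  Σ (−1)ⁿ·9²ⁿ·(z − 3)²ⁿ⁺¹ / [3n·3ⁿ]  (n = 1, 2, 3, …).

Apply the ratio test: |a_{n+1}| / |a_n| = [3n/3(n+1)] · 81/3, which tends to 27 as n → ∞.
Since the exponent of (z − 3) increases by 2 each term, convergence requires |z − 3|² < 1/27, hence R = √3/9.

R = √3/9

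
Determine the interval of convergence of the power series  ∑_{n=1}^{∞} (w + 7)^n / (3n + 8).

Ratio test: |a_{n+1}/a_n| = (3n + 8)/(3(n+1) + 8) → 1 as n → ∞.
Hence R = 1.
Check w = -6: the terms behave like c/n; limit comparison with the harmonic series gives divergence.
When w = -8, the terms alternate in sign and decrease monotonically to 0 in absolute value (size ~ c/n), so the alternating series test gives convergence.

[-8, -6)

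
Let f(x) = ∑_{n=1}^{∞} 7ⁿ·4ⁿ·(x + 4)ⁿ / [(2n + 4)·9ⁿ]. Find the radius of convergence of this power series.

The ratio of consecutive coefficients is [(2n + 4)/(2(n+1) + 4)] · 7·4/9 → 28/9.
Convergence for |x + 4| · 28/9 < 1, i.e. |x + 4| < 9/28. So R = 9/28.

R = 9/28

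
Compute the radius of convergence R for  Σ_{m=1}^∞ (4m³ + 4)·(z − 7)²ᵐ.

R = 1

By the ratio test, |a_{m+1}/a_m| = (4(m+1)³ + 4)/(4m³ + 4) → 1.
Writing y = (z − 7)², the series in y has radius 1, so |z − 7| < √(1) = 1 and R = 1.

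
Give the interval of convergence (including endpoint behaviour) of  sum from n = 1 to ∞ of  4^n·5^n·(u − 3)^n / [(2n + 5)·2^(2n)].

By the ratio test, |a_{n+1}/a_n| = [(2n + 5)/(2(n+1) + 5)] · 4·5/4 → 5.
Thus R = 1/(5) = 1/5.
When u = 16/5, the terms are asymptotic to a nonzero constant times 1/n, so the series diverges by limit comparison with Σ 1/n.
Endpoint u = 14/5: the terms alternate in sign and decrease monotonically to 0 in absolute value (size ~ c/n), so the alternating series test gives convergence.

[14/5, 16/5)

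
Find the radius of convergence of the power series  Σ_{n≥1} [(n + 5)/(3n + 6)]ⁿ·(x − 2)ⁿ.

Root test: |a_n|^(1/n) = (n + 5)/(3n + 6) → 1/3.
Thus R = 1/(1/3) = 3.

R = 3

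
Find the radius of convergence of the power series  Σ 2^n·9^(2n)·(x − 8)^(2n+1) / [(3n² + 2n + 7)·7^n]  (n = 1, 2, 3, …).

R = √14/18

By the ratio test, |a_{n+1}/a_n| = [(3n² + 2n + 7)/(3(n+1)² + 2(n+1) + 7)] · 2·81/7 → 162/7.
Writing y = (x − 8)², the series in y has radius 7/162, so |x − 8| < √(7/162) and R = √14/18.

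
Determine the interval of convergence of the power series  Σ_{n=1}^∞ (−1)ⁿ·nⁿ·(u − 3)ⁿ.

{3}

Applying the root test, |a_n|^(1/n) = n → ∞.
Since the n-th root of |a_n| is unbounded, the series converges only at u = 3; R = 0.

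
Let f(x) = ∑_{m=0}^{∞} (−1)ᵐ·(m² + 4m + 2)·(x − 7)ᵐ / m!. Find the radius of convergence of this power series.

R = ∞

Apply the ratio test: |a_{m+1}| / |a_m| = ((m+1)² + 4(m+1) + 2)/(m² + 4m + 2) · 1/(m+1), which tends to 0 as m → ∞.
The ratio tends to 0 regardless of x, hence R = ∞.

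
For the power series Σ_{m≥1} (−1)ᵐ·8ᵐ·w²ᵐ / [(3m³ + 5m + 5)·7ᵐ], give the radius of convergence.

The ratio of consecutive coefficients is [(3m³ + 5m + 5)/(3(m+1)³ + 5(m+1) + 5)] · 8/7 → 8/7.
Successive powers of w differ by 2, so the series converges when |w|² · 8/7 < 1, i.e. |w| < √(7/8). So R = √14/4.

R = √14/4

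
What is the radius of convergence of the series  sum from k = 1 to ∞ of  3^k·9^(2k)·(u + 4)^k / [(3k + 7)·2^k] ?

By the ratio test, |a_{k+1}/a_k| = [(3k + 7)/(3(k+1) + 7)] · 3·81/2 → 243/2.
Hence the series converges for |u + 4| < 1/(243/2) = 2/243, so the radius of convergence is 2/243.

R = 2/243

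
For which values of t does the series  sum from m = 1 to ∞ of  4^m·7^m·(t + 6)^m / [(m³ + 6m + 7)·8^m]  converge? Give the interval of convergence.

By the ratio test, |a_{m+1}/a_m| = [(m³ + 6m + 7)/((m+1)³ + 6(m+1) + 7)] · 4·7/8 → 7/2.
Thus R = 1/(7/2) = 2/7.
When t = -40/7, the series is dominated by a constant times Σ 1/m³, which converges (p = 3 > 1).
At t = -44/7: absolute convergence follows by limit comparison with Σ 1/m³.

[-44/7, -40/7]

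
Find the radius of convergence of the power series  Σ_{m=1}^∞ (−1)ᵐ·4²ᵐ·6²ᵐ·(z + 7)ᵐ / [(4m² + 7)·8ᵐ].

The ratio of consecutive coefficients is [(4m² + 7)/(4(m+1)² + 7)] · 16·36/8 → 72.
Thus R = 1/(72) = 1/72.

R = 1/72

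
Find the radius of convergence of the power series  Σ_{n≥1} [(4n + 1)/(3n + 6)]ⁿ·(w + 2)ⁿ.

R = 3/4

By the Cauchy root test, |a_n|^(1/n) = (4n + 1)/(3n + 6) → 4/3.
Thus R = 1/(4/3) = 3/4.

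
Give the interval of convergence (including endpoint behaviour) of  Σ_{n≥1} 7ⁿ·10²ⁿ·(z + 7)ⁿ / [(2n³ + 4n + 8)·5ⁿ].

[-981/140, -979/140]

Ratio test: |a_{n+1}/a_n| = [(2n³ + 4n + 8)/(2(n+1)³ + 4(n+1) + 8)] · 7·100/5 → 140 as n → ∞.
Convergence for |z + 7| · 140 < 1, i.e. |z + 7| < 1/140. So R = 1/140.
Endpoint z = -979/140: the terms are on the order of 1/n³, so the series converges absolutely by comparison with the p-series (p = 3 > 1).
At z = -981/140: the terms are on the order of 1/n³, so the series converges absolutely by comparison with the p-series (p = 3 > 1).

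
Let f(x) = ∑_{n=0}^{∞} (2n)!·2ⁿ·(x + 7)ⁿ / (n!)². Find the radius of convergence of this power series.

R = 1/8

Apply the ratio test: |a_{n+1}| / |a_n| = (2n+1)·(2n+2)/(n+1)² · 2, which tends to 8 as n → ∞.
Convergence for |x + 7| · 8 < 1, i.e. |x + 7| < 1/8. So R = 1/8.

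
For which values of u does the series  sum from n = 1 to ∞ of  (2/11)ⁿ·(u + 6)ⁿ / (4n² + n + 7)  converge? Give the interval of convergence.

[-23/2, -1/2]

By the ratio test, |a_{n+1}/a_n| = [(4n² + n + 7)/(4(n+1)² + (n+1) + 7)] · 2/11 → 2/11.
Convergence for |u + 6| · 2/11 < 1, i.e. |u + 6| < 11/2. So R = 11/2.
At u = -1/2: absolute convergence follows by limit comparison with Σ 1/n².
Endpoint u = -23/2: absolute convergence follows by limit comparison with Σ 1/n².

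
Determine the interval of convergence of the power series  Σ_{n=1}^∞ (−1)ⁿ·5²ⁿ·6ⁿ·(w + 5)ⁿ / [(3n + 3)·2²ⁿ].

The ratio of consecutive coefficients is [(3n + 3)/(3(n+1) + 3)] · 25·6/4 → 75/2.
Convergence for |w + 5| · 75/2 < 1, i.e. |w + 5| < 2/75. So R = 2/75.
Check w = -373/75: an alternating series whose terms decrease to 0 in absolute value, so it converges by the Leibniz criterion.
At w = -377/75: the terms are asymptotic to a nonzero constant times 1/n, so the series diverges by limit comparison with Σ 1/n.

(-377/75, -373/75]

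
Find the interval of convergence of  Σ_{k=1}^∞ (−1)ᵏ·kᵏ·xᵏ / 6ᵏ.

{0}

By the Cauchy root test, |a_k|^(1/k) = k/6 → ∞.
The root grows without bound, so R = 0 (convergence only at x = 0).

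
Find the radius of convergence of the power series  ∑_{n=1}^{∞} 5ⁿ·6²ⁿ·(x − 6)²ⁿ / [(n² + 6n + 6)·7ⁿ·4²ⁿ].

R = 2√35/15

Apply the ratio test: |a_{n+1}| / |a_n| = [(n² + 6n + 6)/((n+1)² + 6(n+1) + 6)] · 5·36/(7·16), which tends to 45/28 as n → ∞.
Successive powers of (x − 6) differ by 2, so the series converges when |x − 6|² · 45/28 < 1, i.e. |x − 6| < √(28/45). So R = 2√35/15.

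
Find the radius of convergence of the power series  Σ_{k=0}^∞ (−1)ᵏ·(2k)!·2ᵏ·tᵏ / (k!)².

By the ratio test, |a_{k+1}/a_k| = (2k+1)·(2k+2)/(k+1)² · 2 → 8.
The series converges when 8 · |t| < 1, giving R = 1/8.

R = 1/8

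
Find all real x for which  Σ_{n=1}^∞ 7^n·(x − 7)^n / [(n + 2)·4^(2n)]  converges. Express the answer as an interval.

Ratio test: |a_{n+1}/a_n| = [(n + 2)/((n+1) + 2)] · 7/16 → 7/16 as n → ∞.
Thus R = 1/(7/16) = 16/7.
Check x = 65/7: comparison with the harmonic series Σ 1/n shows the series diverges.
Endpoint x = 33/7: convergence follows from the alternating series test (terms decrease monotonically to 0).

[33/7, 65/7)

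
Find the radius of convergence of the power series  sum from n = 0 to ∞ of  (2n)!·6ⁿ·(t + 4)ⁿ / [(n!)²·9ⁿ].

R = 3/8

The ratio of consecutive coefficients is (2n+1)·(2n+2)/(n+1)² · 6/9 → 8/3.
Hence the series converges for |t + 4| < 1/(8/3) = 3/8, so the radius of convergence is 3/8.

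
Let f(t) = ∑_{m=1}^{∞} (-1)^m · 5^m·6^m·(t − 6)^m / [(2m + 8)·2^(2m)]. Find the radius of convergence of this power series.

Ratio test: |a_{m+1}/a_m| = [(2m + 8)/(2(m+1) + 8)] · 5·6/4 → 15/2 as m → ∞.
Hence the series converges for |t − 6| < 1/(15/2) = 2/15, so the radius of convergence is 2/15.

R = 2/15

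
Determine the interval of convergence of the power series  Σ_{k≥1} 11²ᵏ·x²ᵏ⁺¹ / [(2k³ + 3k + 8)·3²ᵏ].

[-3/11, 3/11]

The ratio of consecutive coefficients is [(2k³ + 3k + 8)/(2(k+1)³ + 3(k+1) + 8)] · 121/9 → 121/9.
Writing y = x², the series in y has radius 9/121, so |x| < √(9/121) = 3/11 and R = 3/11.
When x = 3/11, absolute convergence follows by limit comparison with Σ 1/k³.
When x = -3/11, the terms are on the order of 1/k³, so the series converges absolutely by comparison with the p-series (p = 3 > 1).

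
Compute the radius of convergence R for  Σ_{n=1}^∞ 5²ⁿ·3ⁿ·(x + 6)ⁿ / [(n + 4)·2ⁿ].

Ratio test: |a_{n+1}/a_n| = [(n + 4)/((n+1) + 4)] · 25·3/2 → 75/2 as n → ∞.
Hence the series converges for |x + 6| < 1/(75/2) = 2/75, so the radius of convergence is 2/75.

R = 2/75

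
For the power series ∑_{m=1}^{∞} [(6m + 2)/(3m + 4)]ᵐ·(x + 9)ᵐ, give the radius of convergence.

R = 1/2

Root test: |a_m|^(1/m) = (6m + 2)/(3m + 4) → 2.
The series converges when 2 · |x + 9| < 1, giving R = 1/2.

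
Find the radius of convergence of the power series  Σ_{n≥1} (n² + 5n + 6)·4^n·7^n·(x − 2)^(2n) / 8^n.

R = √14/7

By the ratio test, |a_{n+1}/a_n| = [((n+1)² + 5(n+1) + 6)/(n² + 5n + 6)] · 4·7/8 → 7/2.
Since the exponent of (x − 2) increases by 2 each term, convergence requires |x − 2|² < 2/7, hence R = √14/7.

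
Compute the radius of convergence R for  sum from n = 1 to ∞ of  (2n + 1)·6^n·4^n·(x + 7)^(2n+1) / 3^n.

R = √2/4

By the ratio test, |a_{n+1}/a_n| = [(2(n+1) + 1)/(2n + 1)] · 6·4/3 → 8.
Writing y = (x + 7)², the series in y has radius 1/8, so |x + 7| < √(1/8) and R = √2/4.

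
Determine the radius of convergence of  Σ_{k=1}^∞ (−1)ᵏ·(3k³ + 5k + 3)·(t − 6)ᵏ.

R = 1

Ratio test: |a_{k+1}/a_k| = (3(k+1)³ + 5(k+1) + 3)/(3k³ + 5k + 3) → 1 as k → ∞.
So the series converges when |t − 6| < 1 and diverges when |t − 6| > 1; R = 1.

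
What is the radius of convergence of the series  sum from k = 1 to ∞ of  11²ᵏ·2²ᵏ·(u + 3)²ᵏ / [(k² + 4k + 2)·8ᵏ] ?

By the ratio test, |a_{k+1}/a_k| = [(k² + 4k + 2)/((k+1)² + 4(k+1) + 2)] · 121·4/8 → 121/2.
Since the exponent of (u + 3) increases by 2 each term, convergence requires |u + 3|² < 2/121, hence R = √2/11.

R = √2/11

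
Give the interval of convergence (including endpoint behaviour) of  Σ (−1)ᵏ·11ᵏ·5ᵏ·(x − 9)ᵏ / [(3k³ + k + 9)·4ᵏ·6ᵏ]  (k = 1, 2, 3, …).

[471/55, 519/55]

Ratio test: |a_{k+1}/a_k| = [(3k³ + k + 9)/(3(k+1)³ + (k+1) + 9)] · 11·5/(4·6) → 55/24 as k → ∞.
Thus R = 1/(55/24) = 24/55.
Endpoint x = 519/55: the terms are on the order of 1/k³, so the series converges absolutely by comparison with the p-series (p = 3 > 1).
Endpoint x = 471/55: the series is dominated by a constant times Σ 1/k³, which converges (p = 3 > 1).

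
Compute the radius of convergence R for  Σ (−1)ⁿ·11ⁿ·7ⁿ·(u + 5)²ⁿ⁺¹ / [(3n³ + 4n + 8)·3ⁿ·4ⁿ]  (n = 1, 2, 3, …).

The ratio of consecutive coefficients is [(3n³ + 4n + 8)/(3(n+1)³ + 4(n+1) + 8)] · 11·7/(3·4) → 77/12.
Successive powers of (u + 5) differ by 2, so the series converges when |u + 5|² · 77/12 < 1, i.e. |u + 5| < √(12/77). So R = 2√231/77.

R = 2√231/77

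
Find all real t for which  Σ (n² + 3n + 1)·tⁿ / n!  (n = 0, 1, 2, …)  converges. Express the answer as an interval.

Ratio test: |a_{n+1}/a_n| = ((n+1)² + 3(n+1) + 1)/(n² + 3n + 1) · 1/(n+1) → 0 as n → ∞.
The ratio tends to 0 regardless of t, hence R = ∞.

(−∞, ∞)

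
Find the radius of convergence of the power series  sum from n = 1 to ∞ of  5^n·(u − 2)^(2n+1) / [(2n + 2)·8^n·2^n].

The ratio of consecutive coefficients is [(2n + 2)/(2(n+1) + 2)] · 5/(8·2) → 5/16.
Writing y = (u − 2)², the series in y has radius 16/5, so |u − 2| < √(16/5) and R = 4√5/5.

R = 4√5/5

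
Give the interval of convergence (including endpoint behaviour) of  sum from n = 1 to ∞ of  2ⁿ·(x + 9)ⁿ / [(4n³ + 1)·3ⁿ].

[-21/2, -15/2]

Ratio test: |a_{n+1}/a_n| = [(4n³ + 1)/(4(n+1)³ + 1)] · 2/3 → 2/3 as n → ∞.
Thus R = 1/(2/3) = 3/2.
Check x = -15/2: absolute convergence follows by limit comparison with Σ 1/n³.
At x = -21/2: the terms are on the order of 1/n³, so the series converges absolutely by comparison with the p-series (p = 3 > 1).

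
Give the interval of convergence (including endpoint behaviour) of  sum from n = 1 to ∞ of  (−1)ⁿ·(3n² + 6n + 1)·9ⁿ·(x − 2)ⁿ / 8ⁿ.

(10/9, 26/9)

The ratio of consecutive coefficients is [(3(n+1)² + 6(n+1) + 1)/(3n² + 6n + 1)] · 9/8 → 9/8.
Convergence for |x − 2| · 9/8 < 1, i.e. |x − 2| < 8/9. So R = 8/9.
Endpoint x = 26/9: the terms do not tend to 0, so the series diverges.
When x = 10/9, the terms have absolute value of order n², which does not tend to 0, so the series diverges by the divergence test.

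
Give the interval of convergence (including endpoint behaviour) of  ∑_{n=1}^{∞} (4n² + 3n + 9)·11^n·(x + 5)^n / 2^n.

Ratio test: |a_{n+1}/a_n| = [(4(n+1)² + 3(n+1) + 9)/(4n² + 3n + 9)] · 11/2 → 11/2 as n → ∞.
Thus R = 1/(11/2) = 2/11.
Endpoint x = -53/11: the terms do not tend to 0, so the series diverges.
Endpoint x = -57/11: the n-th term does not approach 0; divergence by the term test.

(-57/11, -53/11)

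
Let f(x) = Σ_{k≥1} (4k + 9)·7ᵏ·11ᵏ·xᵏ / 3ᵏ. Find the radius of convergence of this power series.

The ratio of consecutive coefficients is [(4(k+1) + 9)/(4k + 9)] · 7·11/3 → 77/3.
Thus R = 1/(77/3) = 3/77.

R = 3/77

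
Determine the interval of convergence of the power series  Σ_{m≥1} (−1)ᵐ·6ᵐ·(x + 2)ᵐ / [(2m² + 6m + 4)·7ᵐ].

[-19/6, -5/6]

Apply the ratio test: |a_{m+1}| / |a_m| = [(2m² + 6m + 4)/(2(m+1)² + 6(m+1) + 4)] · 6/7, which tends to 6/7 as m → ∞.
Convergence for |x + 2| · 6/7 < 1, i.e. |x + 2| < 7/6. So R = 7/6.
When x = -5/6, the terms are on the order of 1/m², so the series converges absolutely by comparison with the p-series (p = 2 > 1).
When x = -19/6, absolute convergence follows by limit comparison with Σ 1/m².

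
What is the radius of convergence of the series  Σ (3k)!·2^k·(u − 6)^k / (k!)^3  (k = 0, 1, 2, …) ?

R = 1/54

The ratio of consecutive coefficients is (3k+1)·(3k+2)·(3k+3)/(k+1)³ · 2 → 54.
Hence the series converges for |u − 6| < 1/(54) = 1/54, so the radius of convergence is 1/54.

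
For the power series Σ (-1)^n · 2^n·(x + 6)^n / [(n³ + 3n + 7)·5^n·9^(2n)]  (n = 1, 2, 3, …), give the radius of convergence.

R = 405/2

By the ratio test, |a_{n+1}/a_n| = [(n³ + 3n + 7)/((n+1)³ + 3(n+1) + 7)] · 2/(5·81) → 2/405.
Hence the series converges for |x + 6| < 1/(2/405) = 405/2, so the radius of convergence is 405/2.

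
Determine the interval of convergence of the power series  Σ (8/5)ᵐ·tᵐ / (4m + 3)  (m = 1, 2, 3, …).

[-5/8, 5/8)

By the ratio test, |a_{m+1}/a_m| = [(4m + 3)/(4(m+1) + 3)] · 8/5 → 8/5.
The series converges when 8/5 · |t| < 1, giving R = 5/8.
When t = 5/8, the terms behave like c/m; limit comparison with the harmonic series gives divergence.
Check t = -5/8: an alternating series whose terms decrease to 0 in absolute value, so it converges by the Leibniz criterion.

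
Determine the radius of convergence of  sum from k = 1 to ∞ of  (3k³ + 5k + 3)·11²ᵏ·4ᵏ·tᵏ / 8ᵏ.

R = 2/121

By the ratio test, |a_{k+1}/a_k| = [(3(k+1)³ + 5(k+1) + 3)/(3k³ + 5k + 3)] · 121·4/8 → 121/2.
Convergence for |t| · 121/2 < 1, i.e. |t| < 2/121. So R = 2/121.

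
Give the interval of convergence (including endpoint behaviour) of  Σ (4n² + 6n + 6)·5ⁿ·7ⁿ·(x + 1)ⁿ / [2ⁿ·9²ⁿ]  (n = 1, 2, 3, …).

(-197/35, 127/35)

By the ratio test, |a_{n+1}/a_n| = [(4(n+1)² + 6(n+1) + 6)/(4n² + 6n + 6)] · 5·7/(2·81) → 35/162.
The series converges when 35/162 · |x + 1| < 1, giving R = 162/35.
When x = 127/35, the terms do not tend to 0, so the series diverges.
Endpoint x = -197/35: the terms do not tend to 0, so the series diverges.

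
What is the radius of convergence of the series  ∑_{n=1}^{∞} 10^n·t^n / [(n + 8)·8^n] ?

R = 4/5

Apply the ratio test: |a_{n+1}| / |a_n| = [(n + 8)/((n+1) + 8)] · 10/8, which tends to 5/4 as n → ∞.
Convergence for |t| · 5/4 < 1, i.e. |t| < 4/5. So R = 4/5.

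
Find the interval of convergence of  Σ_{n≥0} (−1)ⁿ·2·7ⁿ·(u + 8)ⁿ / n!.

(−∞, ∞)

By the ratio test, |a_{n+1}/a_n| = 2/2 · 7 · 1/(n+1) → 0.
The ratio tends to 0 regardless of u, hence R = ∞.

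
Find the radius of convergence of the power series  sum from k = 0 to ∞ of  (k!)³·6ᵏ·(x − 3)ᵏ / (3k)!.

Ratio test: |a_{k+1}/a_k| = (k+1)³/[(3k+1)·(3k+2)·(3k+3)] · 6 → 2/9 as k → ∞.
Convergence for |x − 3| · 2/9 < 1, i.e. |x − 3| < 9/2. So R = 9/2.

R = 9/2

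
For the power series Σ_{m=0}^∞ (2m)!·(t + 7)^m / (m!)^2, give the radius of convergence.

Ratio test: |a_{m+1}/a_m| = (2m+1)·(2m+2)/(m+1)² → 4 as m → ∞.
Convergence for |t + 7| · 4 < 1, i.e. |t + 7| < 1/4. So R = 1/4.

R = 1/4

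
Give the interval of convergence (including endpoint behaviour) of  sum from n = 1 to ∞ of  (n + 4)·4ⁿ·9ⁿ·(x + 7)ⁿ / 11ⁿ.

Apply the ratio test: |a_{n+1}| / |a_n| = [((n+1) + 4)/(n + 4)] · 4·9/11, which tends to 36/11 as n → ∞.
Hence the series converges for |x + 7| < 1/(36/11) = 11/36, so the radius of convergence is 11/36.
At x = -241/36: the n-th term does not approach 0; divergence by the term test.
At x = -263/36: the terms do not tend to 0, so the series diverges.

(-263/36, -241/36)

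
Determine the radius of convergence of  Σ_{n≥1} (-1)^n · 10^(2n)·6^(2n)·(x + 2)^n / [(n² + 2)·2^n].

R = 1/1800

The ratio of consecutive coefficients is [(n² + 2)/((n+1)² + 2)] · 100·36/2 → 1800.
The series converges when 1800 · |x + 2| < 1, giving R = 1/1800.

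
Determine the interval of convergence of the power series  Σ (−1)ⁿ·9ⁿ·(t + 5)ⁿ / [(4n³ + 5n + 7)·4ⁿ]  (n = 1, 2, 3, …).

Apply the ratio test: |a_{n+1}| / |a_n| = [(4n³ + 5n + 7)/(4(n+1)³ + 5(n+1) + 7)] · 9/4, which tends to 9/4 as n → ∞.
Thus R = 1/(9/4) = 4/9.
Endpoint t = -41/9: absolute convergence follows by limit comparison with Σ 1/n³.
Endpoint t = -49/9: absolute convergence follows by limit comparison with Σ 1/n³.

[-49/9, -41/9]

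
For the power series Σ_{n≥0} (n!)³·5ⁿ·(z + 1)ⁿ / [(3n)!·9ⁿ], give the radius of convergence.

R = 243/5

Ratio test: |a_{n+1}/a_n| = (n+1)³/[(3n+1)·(3n+2)·(3n+3)] · 5/9 → 5/243 as n → ∞.
The series converges when 5/243 · |z + 1| < 1, giving R = 243/5.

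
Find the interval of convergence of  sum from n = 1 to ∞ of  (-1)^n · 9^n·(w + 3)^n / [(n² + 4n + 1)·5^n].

[-32/9, -22/9]

By the ratio test, |a_{n+1}/a_n| = [(n² + 4n + 1)/((n+1)² + 4(n+1) + 1)] · 9/5 → 9/5.
Convergence for |w + 3| · 9/5 < 1, i.e. |w + 3| < 5/9. So R = 5/9.
When w = -22/9, absolute convergence follows by limit comparison with Σ 1/n².
When w = -32/9, the series is dominated by a constant times Σ 1/n², which converges (p = 2 > 1).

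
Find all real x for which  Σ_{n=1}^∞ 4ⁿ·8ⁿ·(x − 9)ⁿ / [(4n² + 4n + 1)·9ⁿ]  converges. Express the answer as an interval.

[279/32, 297/32]

Apply the ratio test: |a_{n+1}| / |a_n| = [(4n² + 4n + 1)/(4(n+1)² + 4(n+1) + 1)] · 4·8/9, which tends to 32/9 as n → ∞.
Thus R = 1/(32/9) = 9/32.
At x = 297/32: the series is dominated by a constant times Σ 1/n², which converges (p = 2 > 1).
When x = 279/32, the series is dominated by a constant times Σ 1/n², which converges (p = 2 > 1).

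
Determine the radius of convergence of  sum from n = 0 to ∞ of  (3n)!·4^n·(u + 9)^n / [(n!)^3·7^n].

Ratio test: |a_{n+1}/a_n| = (3n+1)·(3n+2)·(3n+3)/(n+1)³ · 4/7 → 108/7 as n → ∞.
Thus R = 1/(108/7) = 7/108.

R = 7/108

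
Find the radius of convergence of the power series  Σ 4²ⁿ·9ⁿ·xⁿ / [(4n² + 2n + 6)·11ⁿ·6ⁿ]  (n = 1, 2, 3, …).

R = 11/24

By the ratio test, |a_{n+1}/a_n| = [(4n² + 2n + 6)/(4(n+1)² + 2(n+1) + 6)] · 16·9/(11·6) → 24/11.
Thus R = 1/(24/11) = 11/24.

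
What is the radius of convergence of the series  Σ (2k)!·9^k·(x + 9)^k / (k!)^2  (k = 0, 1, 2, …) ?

R = 1/36

Apply the ratio test: |a_{k+1}| / |a_k| = (2k+1)·(2k+2)/(k+1)² · 9, which tends to 36 as k → ∞.
Hence the series converges for |x + 9| < 1/(36) = 1/36, so the radius of convergence is 1/36.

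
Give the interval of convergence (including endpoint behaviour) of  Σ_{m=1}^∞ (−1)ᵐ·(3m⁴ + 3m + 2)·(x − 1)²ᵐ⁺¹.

(0, 2)

The ratio of consecutive coefficients is (3(m+1)⁴ + 3(m+1) + 2)/(3m⁴ + 3m + 2) → 1.
Successive powers of (x − 1) differ by 2, so the series converges when |x − 1|² · 1 < 1, i.e. |x − 1| < √(1) = 1. So R = 1.
When x = 2, the terms have absolute value of order m⁴, which does not tend to 0, so the series diverges by the divergence test.
Endpoint x = 0: the terms have absolute value of order m⁴, which does not tend to 0, so the series diverges by the divergence test.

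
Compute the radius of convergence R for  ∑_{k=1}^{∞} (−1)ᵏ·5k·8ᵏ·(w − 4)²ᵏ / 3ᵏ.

By the ratio test, |a_{k+1}/a_k| = [5(k+1)/5k] · 8/3 → 8/3.
Since the exponent of (w − 4) increases by 2 each term, convergence requires |w − 4|² < 3/8, hence R = √6/4.

R = √6/4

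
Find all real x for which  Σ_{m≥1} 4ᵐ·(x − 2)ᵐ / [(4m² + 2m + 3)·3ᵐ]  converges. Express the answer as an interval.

[5/4, 11/4]

Apply the ratio test: |a_{m+1}| / |a_m| = [(4m² + 2m + 3)/(4(m+1)² + 2(m+1) + 3)] · 4/3, which tends to 4/3 as m → ∞.
The series converges when 4/3 · |x − 2| < 1, giving R = 3/4.
When x = 11/4, the series is dominated by a constant times Σ 1/m², which converges (p = 2 > 1).
At x = 5/4: the series is dominated by a constant times Σ 1/m², which converges (p = 2 > 1).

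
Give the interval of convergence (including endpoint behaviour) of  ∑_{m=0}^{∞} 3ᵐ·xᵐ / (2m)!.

Apply the ratio test: |a_{m+1}| / |a_m| = 3 · 1/[(2m+1)·(2m+2)], which tends to 0 as m → ∞.
The limit is 0, so the series converges for all x; R = ∞.

(−∞, ∞)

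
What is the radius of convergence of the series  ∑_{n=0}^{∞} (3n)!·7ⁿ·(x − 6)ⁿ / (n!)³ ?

R = 1/189

Ratio test: |a_{n+1}/a_n| = (3n+1)·(3n+2)·(3n+3)/(n+1)³ · 7 → 189 as n → ∞.
Hence the series converges for |x − 6| < 1/(189) = 1/189, so the radius of convergence is 1/189.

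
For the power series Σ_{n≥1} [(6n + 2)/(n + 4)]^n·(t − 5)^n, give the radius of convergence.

Root test: |a_n|^(1/n) = (6n + 2)/(n + 4) → 6.
The series converges when 6 · |t − 5| < 1, giving R = 1/6.

R = 1/6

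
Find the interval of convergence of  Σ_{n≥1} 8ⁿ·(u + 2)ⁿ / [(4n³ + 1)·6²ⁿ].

Apply the ratio test: |a_{n+1}| / |a_n| = [(4n³ + 1)/(4(n+1)³ + 1)] · 8/36, which tends to 2/9 as n → ∞.
Thus R = 1/(2/9) = 9/2.
When u = 5/2, absolute convergence follows by limit comparison with Σ 1/n³.
Check u = -13/2: absolute convergence follows by limit comparison with Σ 1/n³.

[-13/2, 5/2]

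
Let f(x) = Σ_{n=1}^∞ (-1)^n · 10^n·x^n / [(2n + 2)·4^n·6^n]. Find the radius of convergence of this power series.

R = 12/5

By the ratio test, |a_{n+1}/a_n| = [(2n + 2)/(2(n+1) + 2)] · 10/(4·6) → 5/12.
Convergence for |x| · 5/12 < 1, i.e. |x| < 12/5. So R = 12/5.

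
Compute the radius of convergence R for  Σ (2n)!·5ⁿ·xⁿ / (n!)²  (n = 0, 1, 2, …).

Ratio test: |a_{n+1}/a_n| = (2n+1)·(2n+2)/(n+1)² · 5 → 20 as n → ∞.
Thus R = 1/(20) = 1/20.

R = 1/20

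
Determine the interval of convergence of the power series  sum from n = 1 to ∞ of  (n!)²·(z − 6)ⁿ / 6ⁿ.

By the ratio test, |a_{n+1}/a_n| = (n+1)² · 1/6 → ∞.
The ratio grows without bound, so the series diverges whenever (z − 6) ≠ 0; it converges only at z = 6. R = 0.

{6}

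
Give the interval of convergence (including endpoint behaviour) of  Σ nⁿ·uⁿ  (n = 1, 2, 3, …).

By the Cauchy root test, |a_n|^(1/n) = n → ∞.
Since the n-th root of |a_n| is unbounded, the series converges only at u = 0; R = 0.

{0}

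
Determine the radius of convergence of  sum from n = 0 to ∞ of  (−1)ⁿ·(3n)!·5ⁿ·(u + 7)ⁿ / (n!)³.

Ratio test: |a_{n+1}/a_n| = (3n+1)·(3n+2)·(3n+3)/(n+1)³ · 5 → 135 as n → ∞.
Convergence for |u + 7| · 135 < 1, i.e. |u + 7| < 1/135. So R = 1/135.

R = 1/135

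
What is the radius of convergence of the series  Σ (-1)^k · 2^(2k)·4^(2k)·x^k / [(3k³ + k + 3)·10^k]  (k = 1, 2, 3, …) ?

Ratio test: |a_{k+1}/a_k| = [(3k³ + k + 3)/(3(k+1)³ + (k+1) + 3)] · 4·16/10 → 32/5 as k → ∞.
Thus R = 1/(32/5) = 5/32.

R = 5/32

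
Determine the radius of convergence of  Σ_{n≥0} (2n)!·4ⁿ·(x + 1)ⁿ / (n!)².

By the ratio test, |a_{n+1}/a_n| = (2n+1)·(2n+2)/(n+1)² · 4 → 16.
Thus R = 1/(16) = 1/16.

R = 1/16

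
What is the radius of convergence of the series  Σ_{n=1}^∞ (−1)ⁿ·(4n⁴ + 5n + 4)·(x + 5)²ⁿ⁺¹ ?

R = 1

By the ratio test, |a_{n+1}/a_n| = (4(n+1)⁴ + 5(n+1) + 4)/(4n⁴ + 5n + 4) → 1.
Writing y = (x + 5)², the series in y has radius 1, so |x + 5| < √(1) = 1 and R = 1.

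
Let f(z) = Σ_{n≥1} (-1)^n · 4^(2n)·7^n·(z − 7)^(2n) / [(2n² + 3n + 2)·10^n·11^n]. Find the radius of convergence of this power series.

R = √770/28

The ratio of consecutive coefficients is [(2n² + 3n + 2)/(2(n+1)² + 3(n+1) + 2)] · 16·7/(10·11) → 56/55.
Since the exponent of (z − 7) increases by 2 each term, convergence requires |z − 7|² < 55/56, hence R = √770/28.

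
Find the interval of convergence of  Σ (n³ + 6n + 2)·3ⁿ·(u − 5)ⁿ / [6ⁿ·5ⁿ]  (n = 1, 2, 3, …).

(-5, 15)

The ratio of consecutive coefficients is [((n+1)³ + 6(n+1) + 2)/(n³ + 6n + 2)] · 3/(6·5) → 1/10.
Hence the series converges for |u − 5| < 1/(1/10) = 10, so the radius of convergence is 10.
When u = 15, the n-th term does not approach 0; divergence by the term test.
At u = -5: the terms have absolute value of order n³, which does not tend to 0, so the series diverges by the divergence test.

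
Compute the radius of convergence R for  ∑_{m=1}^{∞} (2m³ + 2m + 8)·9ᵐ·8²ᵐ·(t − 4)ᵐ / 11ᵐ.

R = 11/576

By the ratio test, |a_{m+1}/a_m| = [(2(m+1)³ + 2(m+1) + 8)/(2m³ + 2m + 8)] · 9·64/11 → 576/11.
Convergence for |t − 4| · 576/11 < 1, i.e. |t − 4| < 11/576. So R = 11/576.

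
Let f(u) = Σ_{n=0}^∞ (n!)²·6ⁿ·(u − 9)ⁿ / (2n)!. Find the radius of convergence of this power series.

Apply the ratio test: |a_{n+1}| / |a_n| = (n+1)²/[(2n+1)·(2n+2)] · 6, which tends to 3/2 as n → ∞.
Convergence for |u − 9| · 3/2 < 1, i.e. |u − 9| < 2/3. So R = 2/3.

R = 2/3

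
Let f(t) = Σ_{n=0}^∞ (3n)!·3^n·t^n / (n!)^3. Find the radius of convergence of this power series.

By the ratio test, |a_{n+1}/a_n| = (3n+1)·(3n+2)·(3n+3)/(n+1)³ · 3 → 81.
Convergence for |t| · 81 < 1, i.e. |t| < 1/81. So R = 1/81.

R = 1/81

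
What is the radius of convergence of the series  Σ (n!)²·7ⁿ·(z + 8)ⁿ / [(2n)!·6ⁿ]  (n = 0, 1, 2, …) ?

By the ratio test, |a_{n+1}/a_n| = (n+1)²/[(2n+1)·(2n+2)] · 7/6 → 7/24.
The series converges when 7/24 · |z + 8| < 1, giving R = 24/7.

R = 24/7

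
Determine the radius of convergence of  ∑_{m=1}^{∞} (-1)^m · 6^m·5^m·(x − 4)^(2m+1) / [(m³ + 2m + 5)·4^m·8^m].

R = 4√15/15

The ratio of consecutive coefficients is [(m³ + 2m + 5)/((m+1)³ + 2(m+1) + 5)] · 6·5/(4·8) → 15/16.
Successive powers of (x − 4) differ by 2, so the series converges when |x − 4|² · 15/16 < 1, i.e. |x − 4| < √(16/15). So R = 4√15/15.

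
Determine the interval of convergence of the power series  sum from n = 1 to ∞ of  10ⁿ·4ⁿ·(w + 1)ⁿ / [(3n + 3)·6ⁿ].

The ratio of consecutive coefficients is [(3n + 3)/(3(n+1) + 3)] · 10·4/6 → 20/3.
Convergence for |w + 1| · 20/3 < 1, i.e. |w + 1| < 3/20. So R = 3/20.
Check w = -17/20: the terms behave like c/n; limit comparison with the harmonic series gives divergence.
Endpoint w = -23/20: the terms alternate in sign and decrease monotonically to 0 in absolute value (size ~ c/n), so the alternating series test gives convergence.

[-23/20, -17/20)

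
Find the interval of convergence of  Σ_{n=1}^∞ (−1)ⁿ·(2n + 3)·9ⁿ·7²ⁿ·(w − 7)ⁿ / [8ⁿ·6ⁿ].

(1013/147, 1045/147)

By the ratio test, |a_{n+1}/a_n| = [(2(n+1) + 3)/(2n + 3)] · 9·49/(8·6) → 147/16.
The series converges when 147/16 · |w − 7| < 1, giving R = 16/147.
When w = 1045/147, the n-th term does not approach 0; divergence by the term test.
At w = 1013/147: the terms have absolute value of order n, which does not tend to 0, so the series diverges by the divergence test.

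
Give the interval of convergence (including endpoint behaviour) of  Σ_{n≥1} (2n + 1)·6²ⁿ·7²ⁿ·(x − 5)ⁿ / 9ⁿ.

(979/196, 981/196)

By the ratio test, |a_{n+1}/a_n| = [(2(n+1) + 1)/(2n + 1)] · 36·49/9 → 196.
Thus R = 1/(196) = 1/196.
At x = 981/196: the n-th term does not approach 0; divergence by the term test.
When x = 979/196, the terms have absolute value of order n, which does not tend to 0, so the series diverges by the divergence test.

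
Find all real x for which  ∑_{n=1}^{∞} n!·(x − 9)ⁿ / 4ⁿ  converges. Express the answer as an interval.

{9}

Apply the ratio test: |a_{n+1}| / |a_n| = (n+1) · 1/4, which tends to ∞ as n → ∞.
Since the ratio → ∞, the series diverges for every x ≠ 9, and R = 0.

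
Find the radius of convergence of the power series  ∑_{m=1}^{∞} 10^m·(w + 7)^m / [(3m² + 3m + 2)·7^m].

The ratio of consecutive coefficients is [(3m² + 3m + 2)/(3(m+1)² + 3(m+1) + 2)] · 10/7 → 10/7.
The series converges when 10/7 · |w + 7| < 1, giving R = 7/10.

R = 7/10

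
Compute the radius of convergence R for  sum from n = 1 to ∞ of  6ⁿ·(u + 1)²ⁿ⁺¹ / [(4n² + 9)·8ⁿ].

The ratio of consecutive coefficients is [(4n² + 9)/(4(n+1)² + 9)] · 6/8 → 3/4.
Successive powers of (u + 1) differ by 2, so the series converges when |u + 1|² · 3/4 < 1, i.e. |u + 1| < √(4/3). So R = 2√3/3.

R = 2√3/3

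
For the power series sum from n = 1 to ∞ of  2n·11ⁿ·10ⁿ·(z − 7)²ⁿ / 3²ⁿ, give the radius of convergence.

Ratio test: |a_{n+1}/a_n| = [2(n+1)/2n] · 11·10/9 → 110/9 as n → ∞.
Writing y = (z − 7)², the series in y has radius 9/110, so |z − 7| < √(9/110) and R = 3√110/110.

R = 3√110/110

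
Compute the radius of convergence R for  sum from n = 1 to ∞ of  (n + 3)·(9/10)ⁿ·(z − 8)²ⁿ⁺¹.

R = √10/3

By the ratio test, |a_{n+1}/a_n| = [((n+1) + 3)/(n + 3)] · 9/10 → 9/10.
Successive powers of (z − 8) differ by 2, so the series converges when |z − 8|² · 9/10 < 1, i.e. |z − 8| < √(10/9). So R = √10/3.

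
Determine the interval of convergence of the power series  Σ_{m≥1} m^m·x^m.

Applying the root test, |a_m|^(1/m) = m → ∞.
The root grows without bound, so R = 0 (convergence only at x = 0).

{0}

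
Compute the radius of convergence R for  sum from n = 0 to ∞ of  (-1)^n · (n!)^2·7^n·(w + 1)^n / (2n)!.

R = 4/7

The ratio of consecutive coefficients is (n+1)²/[(2n+1)·(2n+2)] · 7 → 7/4.
Convergence for |w + 1| · 7/4 < 1, i.e. |w + 1| < 4/7. So R = 4/7.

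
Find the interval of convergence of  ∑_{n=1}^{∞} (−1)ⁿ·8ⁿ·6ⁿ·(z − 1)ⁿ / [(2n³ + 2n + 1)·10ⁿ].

The ratio of consecutive coefficients is [(2n³ + 2n + 1)/(2(n+1)³ + 2(n+1) + 1)] · 8·6/10 → 24/5.
Hence the series converges for |z − 1| < 1/(24/5) = 5/24, so the radius of convergence is 5/24.
When z = 29/24, the series is dominated by a constant times Σ 1/n³, which converges (p = 3 > 1).
Check z = 19/24: absolute convergence follows by limit comparison with Σ 1/n³.

[19/24, 29/24]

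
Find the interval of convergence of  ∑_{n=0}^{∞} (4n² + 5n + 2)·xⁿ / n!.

The ratio of consecutive coefficients is (4(n+1)² + 5(n+1) + 2)/(4n² + 5n + 2) · 1/(n+1) → 0.
Since the limit is 0 < 1 for every x, the series converges on all of ℝ and R = ∞.

(−∞, ∞)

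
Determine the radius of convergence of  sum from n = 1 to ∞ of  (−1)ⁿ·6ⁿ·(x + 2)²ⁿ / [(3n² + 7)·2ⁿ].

R = √3/3

Ratio test: |a_{n+1}/a_n| = [(3n² + 7)/(3(n+1)² + 7)] · 6/2 → 3 as n → ∞.
Successive powers of (x + 2) differ by 2, so the series converges when |x + 2|² · 3 < 1, i.e. |x + 2| < √(1/3). So R = √3/3.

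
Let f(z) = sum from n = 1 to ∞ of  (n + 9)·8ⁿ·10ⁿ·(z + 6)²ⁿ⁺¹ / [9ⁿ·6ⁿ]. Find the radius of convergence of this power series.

By the ratio test, |a_{n+1}/a_n| = [((n+1) + 9)/(n + 9)] · 8·10/(9·6) → 40/27.
Writing y = (z + 6)², the series in y has radius 27/40, so |z + 6| < √(27/40) and R = 3√30/20.

R = 3√30/20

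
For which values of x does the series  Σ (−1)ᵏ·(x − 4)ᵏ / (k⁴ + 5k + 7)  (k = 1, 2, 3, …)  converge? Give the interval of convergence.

[3, 5]

Ratio test: |a_{k+1}/a_k| = (k⁴ + 5k + 7)/((k+1)⁴ + 5(k+1) + 7) → 1 as k → ∞.
Convergence for |x − 4| < 1, so R = 1.
At x = 5: absolute convergence follows by limit comparison with Σ 1/k⁴.
At x = 3: the terms are on the order of 1/k⁴, so the series converges absolutely by comparison with the p-series (p = 4 > 1).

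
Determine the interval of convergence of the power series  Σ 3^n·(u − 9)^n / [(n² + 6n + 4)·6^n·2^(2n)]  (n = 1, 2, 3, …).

Apply the ratio test: |a_{n+1}| / |a_n| = [(n² + 6n + 4)/((n+1)² + 6(n+1) + 4)] · 3/(6·4), which tends to 1/8 as n → ∞.
Convergence for |u − 9| · 1/8 < 1, i.e. |u − 9| < 8. So R = 8.
Check u = 17: the terms are on the order of 1/n², so the series converges absolutely by comparison with the p-series (p = 2 > 1).
Check u = 1: the terms are on the order of 1/n², so the series converges absolutely by comparison with the p-series (p = 2 > 1).

[1, 17]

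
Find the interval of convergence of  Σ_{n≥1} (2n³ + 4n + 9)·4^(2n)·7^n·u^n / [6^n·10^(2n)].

(-75/14, 75/14)

The ratio of consecutive coefficients is [(2(n+1)³ + 4(n+1) + 9)/(2n³ + 4n + 9)] · 16·7/(6·100) → 14/75.
Thus R = 1/(14/75) = 75/14.
When u = 75/14, the terms have absolute value of order n³, which does not tend to 0, so the series diverges by the divergence test.
Check u = -75/14: the terms do not tend to 0, so the series diverges.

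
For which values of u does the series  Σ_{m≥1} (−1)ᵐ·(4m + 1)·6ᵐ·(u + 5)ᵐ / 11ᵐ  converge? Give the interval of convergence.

By the ratio test, |a_{m+1}/a_m| = [(4(m+1) + 1)/(4m + 1)] · 6/11 → 6/11.
Convergence for |u + 5| · 6/11 < 1, i.e. |u + 5| < 11/6. So R = 11/6.
When u = -19/6, the terms do not tend to 0, so the series diverges.
Check u = -41/6: the m-th term does not approach 0; divergence by the term test.

(-41/6, -19/6)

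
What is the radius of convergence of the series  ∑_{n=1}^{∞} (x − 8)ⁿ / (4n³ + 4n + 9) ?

R = 1

The ratio of consecutive coefficients is (4n³ + 4n + 9)/(4(n+1)³ + 4(n+1) + 9) → 1.
Convergence for |x − 8| < 1, so R = 1.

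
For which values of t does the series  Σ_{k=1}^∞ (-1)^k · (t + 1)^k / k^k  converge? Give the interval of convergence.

Root test: |a_k|^(1/k) = 1/k → 0.
Since the k-th root of |a_k| tends to 0, the series converges for all real t; R = ∞.

(−∞, ∞)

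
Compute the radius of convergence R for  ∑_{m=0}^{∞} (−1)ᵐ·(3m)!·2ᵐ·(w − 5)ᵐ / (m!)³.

By the ratio test, |a_{m+1}/a_m| = (3m+1)·(3m+2)·(3m+3)/(m+1)³ · 2 → 54.
Thus R = 1/(54) = 1/54.

R = 1/54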